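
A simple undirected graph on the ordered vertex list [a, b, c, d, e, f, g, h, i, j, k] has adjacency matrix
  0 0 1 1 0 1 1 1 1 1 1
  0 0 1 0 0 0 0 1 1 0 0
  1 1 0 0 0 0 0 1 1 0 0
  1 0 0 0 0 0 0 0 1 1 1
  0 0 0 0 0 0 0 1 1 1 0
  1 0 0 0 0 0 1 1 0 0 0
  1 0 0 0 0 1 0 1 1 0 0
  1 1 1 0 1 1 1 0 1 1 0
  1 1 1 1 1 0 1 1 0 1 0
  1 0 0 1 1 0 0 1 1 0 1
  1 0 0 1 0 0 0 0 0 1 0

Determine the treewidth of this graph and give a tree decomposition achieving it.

The largest bag has 4 vertices, giving width 3; this decomposition certifies tw(G) ≤ 3. On the other hand G contains the 4-clique {a, d, j, k}. A clique must lie in a single bag of any decomposition, so no decomposition can have width below 3. Combining the bounds, tw(G) = 3.

Treewidth 3.
One such decomposition:
Bags: B1 = {a, c, h, i}  B2 = {a, h, i, j}  B3 = {a, g, h, i}  B4 = {a, d, i, j}  B5 = {b, c, h, i}  B6 = {a, f, g, h}  B7 = {e, h, i, j}  B8 = {a, d, j, k}
Tree: B1–B2, B2–B3, B2–B4, B1–B5, B3–B6, B2–B7, B4–B8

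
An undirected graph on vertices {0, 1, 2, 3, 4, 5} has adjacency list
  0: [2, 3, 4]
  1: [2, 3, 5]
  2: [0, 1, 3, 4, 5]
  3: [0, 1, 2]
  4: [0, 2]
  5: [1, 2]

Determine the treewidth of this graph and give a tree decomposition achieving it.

Each bag holds 3 vertices, so the decomposition has width 2, which upper-bounds the treewidth. For the lower bound, the 3 vertices {0, 2, 3} are pairwise adjacent, and any tree decomposition puts a clique entirely inside one bag — forcing width ≥ 2. Hence tw(G) = 2 exactly.

Treewidth 2.
One such decomposition:
Bags: B1 = {1, 2, 3}  B2 = {0, 2, 3}  B3 = {0, 2, 4}  B4 = {1, 2, 5}
Tree: B1–B2, B2–B3, B1–B4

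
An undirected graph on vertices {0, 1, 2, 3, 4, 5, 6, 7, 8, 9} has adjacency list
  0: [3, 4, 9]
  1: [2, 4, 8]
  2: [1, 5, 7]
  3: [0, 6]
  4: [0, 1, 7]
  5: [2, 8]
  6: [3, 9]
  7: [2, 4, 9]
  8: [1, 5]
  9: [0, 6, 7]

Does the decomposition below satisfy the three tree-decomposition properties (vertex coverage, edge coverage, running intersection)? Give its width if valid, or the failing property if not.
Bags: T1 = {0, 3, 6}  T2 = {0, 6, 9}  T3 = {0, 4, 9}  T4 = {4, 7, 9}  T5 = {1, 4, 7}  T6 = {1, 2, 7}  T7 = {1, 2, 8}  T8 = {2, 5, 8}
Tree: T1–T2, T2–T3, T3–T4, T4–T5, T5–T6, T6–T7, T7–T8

Yes; width 2.

Every vertex of G appears in some bag (union = {0, 1, 2, 3, 4, 5, 6, 7, 8, 9}); every edge is covered by a bag; and for each vertex v the set of bags containing v is connected in the bag tree. The decomposition is therefore valid. The largest bag has 3 vertices, so the width is 2.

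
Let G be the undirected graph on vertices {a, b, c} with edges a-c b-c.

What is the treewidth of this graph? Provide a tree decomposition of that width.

Treewidth 1.
One optimal decomposition is:
Bags: B1 = {a, c}  B2 = {b, c}
Tree: B1–B2

Every bag has size at most 2, so the width is 2 − 1 = 1 and tw(G) ≤ 1. G has an edge, so its treewidth is at least 1. Combining the bounds, tw(G) = 1.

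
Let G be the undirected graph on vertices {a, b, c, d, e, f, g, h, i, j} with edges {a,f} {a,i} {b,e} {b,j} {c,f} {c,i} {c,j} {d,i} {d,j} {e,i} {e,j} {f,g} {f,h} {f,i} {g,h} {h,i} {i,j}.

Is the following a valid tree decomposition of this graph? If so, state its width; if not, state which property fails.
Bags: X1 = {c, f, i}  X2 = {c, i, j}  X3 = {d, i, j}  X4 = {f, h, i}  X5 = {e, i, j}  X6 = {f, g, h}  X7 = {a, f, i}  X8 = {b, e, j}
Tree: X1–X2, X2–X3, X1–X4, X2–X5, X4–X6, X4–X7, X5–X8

Every vertex of G appears in some bag (union = {a, b, c, d, e, f, g, h, i, j}); every edge is covered by a bag; and for each vertex v the set of bags containing v is connected in the bag tree. The decomposition is therefore valid. The largest bag has 3 vertices, so the width is 2.

Yes; width 2.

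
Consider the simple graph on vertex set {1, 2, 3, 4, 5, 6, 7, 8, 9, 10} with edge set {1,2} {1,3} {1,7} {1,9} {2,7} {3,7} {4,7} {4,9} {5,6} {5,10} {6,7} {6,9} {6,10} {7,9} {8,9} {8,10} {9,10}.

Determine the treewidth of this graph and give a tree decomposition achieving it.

Treewidth 2.
One optimal decomposition is:
Bags: B1 = {8, 9, 10}  B2 = {6, 9, 10}  B3 = {6, 7, 9}  B4 = {5, 6, 10}  B5 = {4, 7, 9}  B6 = {1, 7, 9}  B7 = {1, 3, 7}  B8 = {1, 2, 7}
Tree: B1–B2, B2–B3, B2–B4, B3–B5, B3–B6, B6–B7, B7–B8

Every bag has size at most 3, so the width is 3 − 1 = 2 and tw(G) ≤ 2. On the other hand G contains the 3-clique {8, 9, 10}. A clique must lie in a single bag of any decomposition, so no decomposition can have width below 2. Combining the bounds, tw(G) = 2.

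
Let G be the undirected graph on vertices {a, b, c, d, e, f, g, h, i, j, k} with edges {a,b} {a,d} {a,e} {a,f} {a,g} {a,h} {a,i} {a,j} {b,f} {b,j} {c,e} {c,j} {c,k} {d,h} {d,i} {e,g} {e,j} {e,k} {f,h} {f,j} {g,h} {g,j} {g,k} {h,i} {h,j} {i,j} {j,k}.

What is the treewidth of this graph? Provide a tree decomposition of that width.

Treewidth 3.
Bags: B1 = {a, g, h, j}  B2 = {a, e, g, j}  B3 = {a, h, i, j}  B4 = {e, g, j, k}  B5 = {a, f, h, j}  B6 = {a, d, h, i}  B7 = {a, b, f, j}  B8 = {c, e, j, k}
Tree: B1–B2, B1–B3, B2–B4, B1–B5, B3–B6, B5–B7, B4–B8

Each bag holds 4 vertices, so the decomposition has width 3, which upper-bounds the treewidth. On the other hand G contains the 4-clique {a, d, h, i}. A clique must lie in a single bag of any decomposition, so no decomposition can have width below 3. Hence tw(G) = 3 exactly.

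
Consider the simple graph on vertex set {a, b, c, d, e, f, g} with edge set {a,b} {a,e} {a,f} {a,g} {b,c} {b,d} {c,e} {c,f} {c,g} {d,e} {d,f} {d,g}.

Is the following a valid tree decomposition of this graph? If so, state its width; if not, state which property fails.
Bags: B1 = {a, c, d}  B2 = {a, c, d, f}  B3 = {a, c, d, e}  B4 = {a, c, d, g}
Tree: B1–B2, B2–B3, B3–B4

A tree decomposition must satisfy three properties: every vertex lies in some bag; for every edge, both endpoints lie together in some bag; and for every vertex, the bags containing it form a connected subtree. Here vertex b appears in no bag, so the decomposition is invalid.

No — vertex b appears in no bag.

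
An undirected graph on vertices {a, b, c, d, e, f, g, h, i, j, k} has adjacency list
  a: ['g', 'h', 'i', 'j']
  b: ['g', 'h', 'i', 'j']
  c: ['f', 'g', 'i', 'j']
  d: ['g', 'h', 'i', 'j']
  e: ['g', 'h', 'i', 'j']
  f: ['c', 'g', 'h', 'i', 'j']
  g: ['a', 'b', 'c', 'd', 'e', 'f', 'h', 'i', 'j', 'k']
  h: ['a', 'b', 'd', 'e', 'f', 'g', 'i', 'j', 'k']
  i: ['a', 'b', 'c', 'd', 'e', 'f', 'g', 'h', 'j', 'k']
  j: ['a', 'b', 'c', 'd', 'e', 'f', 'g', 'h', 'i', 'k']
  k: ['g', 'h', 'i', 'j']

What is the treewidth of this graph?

A width-4 tree decomposition is:
Bags: B1 = {b, g, h, i, j}  B2 = {f, g, h, i, j}  B3 = {c, f, g, i, j}  B4 = {e, g, h, i, j}  B5 = {d, g, h, i, j}  B6 = {g, h, i, j, k}  B7 = {a, g, h, i, j}
Tree: B1–B2, B2–B3, B2–B4, B2–B5, B4–B6, B6–B7
Each bag holds 5 vertices, so the decomposition has width 4, which upper-bounds the treewidth. On the other hand G contains the 5-clique {d, g, h, i, j}. A clique must lie in a single bag of any decomposition, so no decomposition can have width below 4. The upper and lower bounds meet at 4, so that is the treewidth.

4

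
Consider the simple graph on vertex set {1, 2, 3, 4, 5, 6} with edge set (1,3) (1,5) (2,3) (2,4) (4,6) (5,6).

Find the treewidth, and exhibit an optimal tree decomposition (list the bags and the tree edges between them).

Every bag has size at most 3, so the width is 3 − 1 = 2 and tw(G) ≤ 2. Since 4–6–5–1–3–2–4 is a cycle in G, G is not acyclic. Forests are exactly the graphs of treewidth ≤ 1, so tw(G) ≥ 2. Therefore the treewidth is 2.

Treewidth 2.
One optimal decomposition is:
Bags: B1 = {4, 5, 6}  B2 = {1, 4, 5}  B3 = {1, 3, 4}  B4 = {2, 3, 4}
Tree: B1–B2, B2–B3, B3–B4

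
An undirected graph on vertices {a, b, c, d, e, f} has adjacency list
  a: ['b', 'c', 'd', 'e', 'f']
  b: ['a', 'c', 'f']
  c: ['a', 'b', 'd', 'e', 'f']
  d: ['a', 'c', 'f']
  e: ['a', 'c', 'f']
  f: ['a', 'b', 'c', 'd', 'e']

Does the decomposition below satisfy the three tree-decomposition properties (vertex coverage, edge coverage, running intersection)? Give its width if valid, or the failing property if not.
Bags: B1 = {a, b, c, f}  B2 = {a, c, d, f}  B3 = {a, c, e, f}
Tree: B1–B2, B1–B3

Every vertex of G appears in some bag (union = {a, b, c, d, e, f}); every edge is covered by a bag; and for each vertex v the set of bags containing v is connected in the bag tree. The decomposition is therefore valid. The largest bag has 4 vertices, so the width is 3.

Yes; width 3.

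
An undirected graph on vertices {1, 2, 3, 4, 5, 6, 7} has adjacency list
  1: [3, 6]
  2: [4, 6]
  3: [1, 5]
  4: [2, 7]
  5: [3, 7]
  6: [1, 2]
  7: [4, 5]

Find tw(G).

2

A width-2 tree decomposition is:
Bags: B1 = {2, 4, 6}  B2 = {4, 6, 7}  B3 = {5, 6, 7}  B4 = {3, 5, 6}  B5 = {1, 3, 6}
Tree: B1–B2, B2–B3, B3–B4, B4–B5
Each bag holds 3 vertices, so the decomposition has width 2, which upper-bounds the treewidth. The edges 6–2–4–7–5–3–1–6 form a cycle, so G is not a tree and its treewidth is at least 2. Hence tw(G) = 2 exactly.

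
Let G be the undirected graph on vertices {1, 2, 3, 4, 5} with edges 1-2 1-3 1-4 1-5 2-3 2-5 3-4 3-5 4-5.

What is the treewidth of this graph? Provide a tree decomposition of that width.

Treewidth 3.
One such decomposition:
Bags: B1 = {1, 3, 4, 5}  B2 = {1, 2, 3, 5}
Tree: B1–B2

Every bag has size at most 4, so the width is 4 − 1 = 3 and tw(G) ≤ 3. Conversely, {1, 2, 3, 5} is a clique of size 4, and the vertices of any clique must share a bag in every tree decomposition; so some bag has ≥ 4 vertices and tw(G) ≥ 3. The upper and lower bounds meet at 3, so that is the treewidth.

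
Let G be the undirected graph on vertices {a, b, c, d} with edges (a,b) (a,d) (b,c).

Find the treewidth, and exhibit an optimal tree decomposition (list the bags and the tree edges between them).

Treewidth 1.
One optimal decomposition is:
Bags: B1 = {a, d}  B2 = {a, b}  B3 = {b, c}
Tree: B1–B2, B2–B3

Each bag holds 2 vertices, so the decomposition has width 1, which upper-bounds the treewidth. Since G has at least one edge (e.g. d–a), it is not an edgeless graph, so tw(G) ≥ 1. The upper and lower bounds meet at 1, so that is the treewidth.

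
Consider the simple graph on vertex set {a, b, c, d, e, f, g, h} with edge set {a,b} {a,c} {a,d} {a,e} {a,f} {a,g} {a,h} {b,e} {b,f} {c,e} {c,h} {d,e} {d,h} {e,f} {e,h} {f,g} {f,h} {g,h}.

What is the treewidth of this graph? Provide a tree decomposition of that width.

Every bag has size at most 4, so the width is 4 − 1 = 3 and tw(G) ≤ 3. For the lower bound, the 4 vertices {a, f, g, h} are pairwise adjacent, and any tree decomposition puts a clique entirely inside one bag — forcing width ≥ 3. The upper and lower bounds meet at 3, so that is the treewidth.

Treewidth 3.
One optimal decomposition is:
Bags: B1 = {a, e, f, h}  B2 = {a, c, e, h}  B3 = {a, f, g, h}  B4 = {a, d, e, h}  B5 = {a, b, e, f}
Tree: B1–B2, B1–B3, B2–B4, B1–B5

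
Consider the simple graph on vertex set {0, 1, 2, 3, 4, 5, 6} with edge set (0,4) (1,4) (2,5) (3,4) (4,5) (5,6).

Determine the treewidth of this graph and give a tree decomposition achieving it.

Every bag has size at most 2, so the width is 2 − 1 = 1 and tw(G) ≤ 1. Any graph with an edge has treewidth ≥ 1, and G has the edge 5–6. Hence tw(G) = 1 exactly.

Treewidth 1.
One such decomposition:
Bags: B1 = {5, 6}  B2 = {4, 5}  B3 = {0, 4}  B4 = {2, 5}  B5 = {1, 4}  B6 = {3, 4}
Tree: B1–B2, B2–B3, B1–B4, B2–B5, B3–B6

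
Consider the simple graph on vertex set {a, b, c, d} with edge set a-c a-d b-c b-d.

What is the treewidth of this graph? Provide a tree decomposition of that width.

The largest bag has 3 vertices, giving width 2; this decomposition certifies tw(G) ≤ 2. Since d–b–c–a–d is a cycle in G, G is not acyclic. Forests are exactly the graphs of treewidth ≤ 1, so tw(G) ≥ 2. The upper and lower bounds meet at 2, so that is the treewidth.

Treewidth 2.
One such decomposition:
Bags: B1 = {b, c, d}  B2 = {a, c, d}
Tree: B1–B2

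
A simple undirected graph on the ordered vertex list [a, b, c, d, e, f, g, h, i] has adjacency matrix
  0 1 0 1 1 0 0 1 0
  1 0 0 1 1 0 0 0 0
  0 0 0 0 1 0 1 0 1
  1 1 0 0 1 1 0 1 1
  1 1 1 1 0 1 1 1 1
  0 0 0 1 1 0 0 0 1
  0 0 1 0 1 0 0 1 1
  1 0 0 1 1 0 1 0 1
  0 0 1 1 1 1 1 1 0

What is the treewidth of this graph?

3

A width-3 tree decomposition is:
Bags: B1 = {a, d, e, h}  B2 = {d, e, h, i}  B3 = {e, g, h, i}  B4 = {c, e, g, i}  B5 = {d, e, f, i}  B6 = {a, b, d, e}
Tree: B1–B2, B2–B3, B3–B4, B2–B5, B1–B6
Each bag holds 4 vertices, so the decomposition has width 3, which upper-bounds the treewidth. On the other hand G contains the 4-clique {a, d, e, h}. A clique must lie in a single bag of any decomposition, so no decomposition can have width below 3. Combining the bounds, tw(G) = 3.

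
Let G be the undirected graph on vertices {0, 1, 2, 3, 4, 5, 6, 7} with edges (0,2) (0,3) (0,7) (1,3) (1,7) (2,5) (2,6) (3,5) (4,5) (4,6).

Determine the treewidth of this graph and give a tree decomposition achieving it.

Treewidth 2.
One such decomposition:
Bags: B1 = {0, 1, 7}  B2 = {0, 1, 3}  B3 = {0, 2, 3}  B4 = {2, 3, 5}  B5 = {2, 5, 6}  B6 = {4, 5, 6}
Tree: B1–B2, B2–B3, B3–B4, B4–B5, B5–B6

Every bag has size at most 3, so the width is 3 − 1 = 2 and tw(G) ≤ 2. Since 7–1–3–0–7 is a cycle in G, G is not acyclic. Forests are exactly the graphs of treewidth ≤ 1, so tw(G) ≥ 2. Combining the bounds, tw(G) = 2.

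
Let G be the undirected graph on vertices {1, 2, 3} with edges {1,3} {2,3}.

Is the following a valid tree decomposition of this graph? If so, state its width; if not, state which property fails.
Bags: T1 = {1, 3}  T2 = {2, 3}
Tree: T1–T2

Checking the three conditions: (i) the bags cover all of {1, 2, 3}; (ii) for each edge, some bag contains both endpoints; (iii) the bags containing any fixed vertex form a subtree. All hold, so the decomposition is valid with width 2 − 1 = 1.

Yes; width 1.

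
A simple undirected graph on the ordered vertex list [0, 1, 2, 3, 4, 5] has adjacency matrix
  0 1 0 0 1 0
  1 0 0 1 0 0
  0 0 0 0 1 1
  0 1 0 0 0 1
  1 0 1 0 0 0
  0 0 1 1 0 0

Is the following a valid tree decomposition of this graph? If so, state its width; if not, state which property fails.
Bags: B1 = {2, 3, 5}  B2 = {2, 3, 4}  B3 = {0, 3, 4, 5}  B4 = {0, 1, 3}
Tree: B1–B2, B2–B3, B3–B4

A tree decomposition must satisfy three properties: every vertex lies in some bag; for every edge, both endpoints lie together in some bag; and for every vertex, the bags containing it form a connected subtree. Here bags containing vertex 5 are not connected in the tree, so the decomposition is invalid.

No — bags containing vertex 5 are not connected in the tree.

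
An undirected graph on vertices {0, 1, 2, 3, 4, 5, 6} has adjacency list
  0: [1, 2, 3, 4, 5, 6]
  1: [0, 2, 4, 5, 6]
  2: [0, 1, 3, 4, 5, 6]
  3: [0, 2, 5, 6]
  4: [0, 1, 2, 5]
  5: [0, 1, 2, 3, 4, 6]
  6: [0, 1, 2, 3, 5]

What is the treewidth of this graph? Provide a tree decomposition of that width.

Every bag has size at most 5, so the width is 5 − 1 = 4 and tw(G) ≤ 4. On the other hand G contains the 5-clique {0, 1, 2, 4, 5}. A clique must lie in a single bag of any decomposition, so no decomposition can have width below 4. Hence tw(G) = 4 exactly.

Treewidth 4.
One optimal decomposition is:
Bags: B1 = {0, 1, 2, 5, 6}  B2 = {0, 1, 2, 4, 5}  B3 = {0, 2, 3, 5, 6}
Tree: B1–B2, B1–B3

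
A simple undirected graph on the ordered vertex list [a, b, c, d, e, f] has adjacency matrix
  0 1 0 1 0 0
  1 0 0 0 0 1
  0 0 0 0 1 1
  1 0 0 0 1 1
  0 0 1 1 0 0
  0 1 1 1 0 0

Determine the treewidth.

2

A width-2 tree decomposition is:
Bags: B1 = {a, b, d}  B2 = {b, d, f}  B3 = {d, e, f}  B4 = {c, e, f}
Tree: B1–B2, B2–B3, B3–B4
Each bag holds 3 vertices, so the decomposition has width 2, which upper-bounds the treewidth. For the lower bound, G contains the cycle a–b–f–d–a, so G is not a forest; only forests have treewidth ≤ 1, hence tw(G) ≥ 2. Hence tw(G) = 2 exactly.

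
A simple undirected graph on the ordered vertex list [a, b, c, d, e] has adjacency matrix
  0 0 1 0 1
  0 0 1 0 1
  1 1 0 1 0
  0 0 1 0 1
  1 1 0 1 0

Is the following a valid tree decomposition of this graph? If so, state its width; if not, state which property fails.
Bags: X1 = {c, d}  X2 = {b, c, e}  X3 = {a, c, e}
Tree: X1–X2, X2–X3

A tree decomposition must satisfy three properties: every vertex lies in some bag; for every edge, both endpoints lie together in some bag; and for every vertex, the bags containing it form a connected subtree. Here edge (e,d) lies in no bag, so the decomposition is invalid.

No — edge (e,d) lies in no bag.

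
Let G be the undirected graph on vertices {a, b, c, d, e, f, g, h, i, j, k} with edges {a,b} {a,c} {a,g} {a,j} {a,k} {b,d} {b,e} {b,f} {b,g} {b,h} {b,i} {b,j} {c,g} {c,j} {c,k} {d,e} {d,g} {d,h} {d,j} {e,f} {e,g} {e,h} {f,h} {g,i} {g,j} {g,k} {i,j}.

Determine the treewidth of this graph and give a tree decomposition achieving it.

Treewidth 3.
One optimal decomposition is:
Bags: B1 = {b, d, e, g}  B2 = {b, d, g, j}  B3 = {a, b, g, j}  B4 = {b, d, e, h}  B5 = {a, c, g, j}  B6 = {b, e, f, h}  B7 = {b, g, i, j}  B8 = {a, c, g, k}
Tree: B1–B2, B2–B3, B1–B4, B3–B5, B4–B6, B2–B7, B5–B8

Every bag has size at most 4, so the width is 4 − 1 = 3 and tw(G) ≤ 3. On the other hand G contains the 4-clique {a, c, g, j}. A clique must lie in a single bag of any decomposition, so no decomposition can have width below 3. Hence tw(G) = 3 exactly.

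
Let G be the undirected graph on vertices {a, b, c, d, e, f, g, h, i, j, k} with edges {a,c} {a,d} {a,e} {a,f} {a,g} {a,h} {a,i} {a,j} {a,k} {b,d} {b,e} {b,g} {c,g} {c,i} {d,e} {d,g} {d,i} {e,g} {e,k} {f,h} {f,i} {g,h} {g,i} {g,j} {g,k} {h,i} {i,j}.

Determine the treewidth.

3

A width-3 tree decomposition is:
Bags: B1 = {a, g, h, i}  B2 = {a, g, i, j}  B3 = {a, c, g, i}  B4 = {a, d, g, i}  B5 = {a, d, e, g}  B6 = {a, f, h, i}  B7 = {a, e, g, k}  B8 = {b, d, e, g}
Tree: B1–B2, B2–B3, B1–B4, B4–B5, B1–B6, B5–B7, B5–B8
Each bag holds 4 vertices, so the decomposition has width 3, which upper-bounds the treewidth. For the lower bound, the 4 vertices {a, d, e, g} are pairwise adjacent, and any tree decomposition puts a clique entirely inside one bag — forcing width ≥ 3. Combining the bounds, tw(G) = 3.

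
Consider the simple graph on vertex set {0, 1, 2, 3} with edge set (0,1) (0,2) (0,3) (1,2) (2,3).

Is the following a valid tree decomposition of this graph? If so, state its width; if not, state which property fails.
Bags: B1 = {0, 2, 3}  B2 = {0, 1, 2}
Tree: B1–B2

Yes; width 2.

Checking the three conditions: (i) the bags cover all of {0, 1, 2, 3}; (ii) for each edge, some bag contains both endpoints; (iii) the bags containing any fixed vertex form a subtree. All hold, so the decomposition is valid with width 3 − 1 = 2.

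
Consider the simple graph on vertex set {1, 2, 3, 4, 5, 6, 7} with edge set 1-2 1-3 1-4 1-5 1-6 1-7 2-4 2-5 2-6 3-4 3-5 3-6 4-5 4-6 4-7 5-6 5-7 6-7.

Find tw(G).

4

A width-4 tree decomposition is:
Bags: B1 = {1, 4, 5, 6, 7}  B2 = {1, 3, 4, 5, 6}  B3 = {1, 2, 4, 5, 6}
Tree: B1–B2, B2–B3
Each bag holds 5 vertices, so the decomposition has width 4, which upper-bounds the treewidth. Conversely, {1, 2, 4, 5, 6} is a clique of size 5, and the vertices of any clique must share a bag in every tree decomposition; so some bag has ≥ 5 vertices and tw(G) ≥ 4. Combining the bounds, tw(G) = 4.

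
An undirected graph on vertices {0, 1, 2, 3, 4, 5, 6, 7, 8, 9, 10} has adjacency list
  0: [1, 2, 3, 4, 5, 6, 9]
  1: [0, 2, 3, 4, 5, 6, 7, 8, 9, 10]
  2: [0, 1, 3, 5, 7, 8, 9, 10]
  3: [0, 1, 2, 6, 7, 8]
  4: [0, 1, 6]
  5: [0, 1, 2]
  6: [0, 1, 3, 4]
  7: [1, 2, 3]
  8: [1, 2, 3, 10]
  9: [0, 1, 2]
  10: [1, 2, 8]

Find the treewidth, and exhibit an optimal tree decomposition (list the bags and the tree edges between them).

Treewidth 3.
One such decomposition:
Bags: B1 = {0, 1, 2, 9}  B2 = {0, 1, 2, 3}  B3 = {0, 1, 2, 5}  B4 = {1, 2, 3, 7}  B5 = {0, 1, 3, 6}  B6 = {1, 2, 3, 8}  B7 = {1, 2, 8, 10}  B8 = {0, 1, 4, 6}
Tree: B1–B2, B2–B3, B2–B4, B2–B5, B2–B6, B6–B7, B5–B8

Each bag holds 4 vertices, so the decomposition has width 3, which upper-bounds the treewidth. On the other hand G contains the 4-clique {0, 1, 2, 9}. A clique must lie in a single bag of any decomposition, so no decomposition can have width below 3. Hence tw(G) = 3 exactly.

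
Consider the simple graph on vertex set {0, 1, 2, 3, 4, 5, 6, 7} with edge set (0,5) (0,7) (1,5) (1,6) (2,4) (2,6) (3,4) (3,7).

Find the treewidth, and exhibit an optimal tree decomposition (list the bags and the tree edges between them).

Treewidth 2.
Bags: B1 = {1, 2, 6}  B2 = {1, 2, 5}  B3 = {0, 2, 5}  B4 = {0, 2, 7}  B5 = {2, 3, 7}  B6 = {2, 3, 4}
Tree: B1–B2, B2–B3, B3–B4, B4–B5, B5–B6

Every bag has size at most 3, so the width is 3 − 1 = 2 and tw(G) ≤ 2. For the lower bound, G contains the cycle 2–6–1–5–0–7–3–4–2, so G is not a forest; only forests have treewidth ≤ 1, hence tw(G) ≥ 2. Therefore the treewidth is 2.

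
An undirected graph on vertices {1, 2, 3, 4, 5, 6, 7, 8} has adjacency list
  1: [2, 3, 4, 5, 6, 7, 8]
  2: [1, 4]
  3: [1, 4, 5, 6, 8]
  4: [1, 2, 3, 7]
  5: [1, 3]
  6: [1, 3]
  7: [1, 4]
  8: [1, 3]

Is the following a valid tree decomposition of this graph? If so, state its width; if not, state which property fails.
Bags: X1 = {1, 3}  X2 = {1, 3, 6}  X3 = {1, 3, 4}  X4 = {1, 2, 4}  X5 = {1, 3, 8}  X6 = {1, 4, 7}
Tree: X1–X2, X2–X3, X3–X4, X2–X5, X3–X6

No — vertex 5 appears in no bag.

A tree decomposition must satisfy three properties: every vertex lies in some bag; for every edge, both endpoints lie together in some bag; and for every vertex, the bags containing it form a connected subtree. Here vertex 5 appears in no bag, so the decomposition is invalid.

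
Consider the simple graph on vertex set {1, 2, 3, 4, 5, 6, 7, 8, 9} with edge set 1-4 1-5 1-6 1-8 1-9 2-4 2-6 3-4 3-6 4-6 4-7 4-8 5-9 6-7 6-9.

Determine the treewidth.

2

A width-2 tree decomposition is:
Bags: B1 = {1, 5, 9}  B2 = {1, 6, 9}  B3 = {1, 4, 6}  B4 = {4, 6, 7}  B5 = {1, 4, 8}  B6 = {3, 4, 6}  B7 = {2, 4, 6}
Tree: B1–B2, B2–B3, B3–B4, B3–B5, B3–B6, B6–B7
Every bag has size at most 3, so the width is 3 − 1 = 2 and tw(G) ≤ 2. On the other hand G contains the 3-clique {1, 5, 9}. A clique must lie in a single bag of any decomposition, so no decomposition can have width below 2. Hence tw(G) = 2 exactly.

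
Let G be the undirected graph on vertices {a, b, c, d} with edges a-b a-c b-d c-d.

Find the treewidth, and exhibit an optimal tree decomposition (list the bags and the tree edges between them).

Each bag holds 3 vertices, so the decomposition has width 2, which upper-bounds the treewidth. The edges c–d–b–a–c form a cycle, so G is not a tree and its treewidth is at least 2. Hence tw(G) = 2 exactly.

Treewidth 2.
One such decomposition:
Bags: B1 = {b, c, d}  B2 = {a, b, c}
Tree: B1–B2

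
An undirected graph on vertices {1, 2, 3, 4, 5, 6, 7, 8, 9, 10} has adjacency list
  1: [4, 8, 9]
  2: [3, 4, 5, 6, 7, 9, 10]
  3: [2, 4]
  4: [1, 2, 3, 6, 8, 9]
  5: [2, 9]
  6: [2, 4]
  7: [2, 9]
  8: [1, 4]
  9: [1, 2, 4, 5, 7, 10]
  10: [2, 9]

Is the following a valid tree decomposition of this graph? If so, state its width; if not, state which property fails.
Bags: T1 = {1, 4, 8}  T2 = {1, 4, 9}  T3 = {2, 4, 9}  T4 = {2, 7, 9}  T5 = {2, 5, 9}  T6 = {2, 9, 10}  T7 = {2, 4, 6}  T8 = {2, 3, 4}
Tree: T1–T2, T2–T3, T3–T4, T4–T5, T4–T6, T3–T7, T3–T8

Yes; width 2.

Checking the three conditions: (i) the bags cover all of {1, 2, 3, 4, 5, 6, 7, 8, 9, 10}; (ii) for each edge, some bag contains both endpoints; (iii) the bags containing any fixed vertex form a subtree. All hold, so the decomposition is valid with width 3 − 1 = 2.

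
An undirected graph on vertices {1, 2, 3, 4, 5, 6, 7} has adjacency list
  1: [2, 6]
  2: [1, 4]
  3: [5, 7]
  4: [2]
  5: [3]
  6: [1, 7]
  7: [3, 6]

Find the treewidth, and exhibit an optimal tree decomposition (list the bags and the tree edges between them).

Each bag holds 2 vertices, so the decomposition has width 1, which upper-bounds the treewidth. Since G has at least one edge (e.g. 4–2), it is not an edgeless graph, so tw(G) ≥ 1. Hence tw(G) = 1 exactly.

Treewidth 1.
One such decomposition:
Bags: B1 = {2, 4}  B2 = {1, 2}  B3 = {1, 6}  B4 = {6, 7}  B5 = {3, 7}  B6 = {3, 5}
Tree: B1–B2, B2–B3, B3–B4, B4–B5, B5–B6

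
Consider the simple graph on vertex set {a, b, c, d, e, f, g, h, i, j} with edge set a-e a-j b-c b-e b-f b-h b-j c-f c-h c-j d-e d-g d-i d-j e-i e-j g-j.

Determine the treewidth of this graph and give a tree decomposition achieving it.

Treewidth 2.
One such decomposition:
Bags: B1 = {b, e, j}  B2 = {d, e, j}  B3 = {b, c, j}  B4 = {a, e, j}  B5 = {d, g, j}  B6 = {b, c, f}  B7 = {d, e, i}  B8 = {b, c, h}
Tree: B1–B2, B1–B3, B2–B4, B2–B5, B3–B6, B2–B7, B3–B8

The largest bag has 3 vertices, giving width 2; this decomposition certifies tw(G) ≤ 2. For the lower bound, the 3 vertices {d, g, j} are pairwise adjacent, and any tree decomposition puts a clique entirely inside one bag — forcing width ≥ 2. Therefore the treewidth is 2.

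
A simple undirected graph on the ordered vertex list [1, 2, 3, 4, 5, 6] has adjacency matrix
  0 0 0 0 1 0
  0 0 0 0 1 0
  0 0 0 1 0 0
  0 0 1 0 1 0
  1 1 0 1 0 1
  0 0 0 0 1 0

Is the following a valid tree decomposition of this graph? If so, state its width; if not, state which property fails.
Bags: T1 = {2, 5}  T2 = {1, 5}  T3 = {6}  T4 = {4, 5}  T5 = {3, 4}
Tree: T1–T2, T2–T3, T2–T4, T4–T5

A tree decomposition must satisfy three properties: every vertex lies in some bag; for every edge, both endpoints lie together in some bag; and for every vertex, the bags containing it form a connected subtree. Here edge (5,6) lies in no bag, so the decomposition is invalid.

No — edge (5,6) lies in no bag.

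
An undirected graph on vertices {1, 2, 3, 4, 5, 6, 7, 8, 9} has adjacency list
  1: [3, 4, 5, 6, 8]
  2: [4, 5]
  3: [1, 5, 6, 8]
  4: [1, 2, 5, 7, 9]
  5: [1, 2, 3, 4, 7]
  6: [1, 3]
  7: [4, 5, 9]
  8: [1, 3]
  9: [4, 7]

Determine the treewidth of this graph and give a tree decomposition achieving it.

Every bag has size at most 3, so the width is 3 − 1 = 2 and tw(G) ≤ 2. Conversely, {1, 3, 8} is a clique of size 3, and the vertices of any clique must share a bag in every tree decomposition; so some bag has ≥ 3 vertices and tw(G) ≥ 2. The upper and lower bounds meet at 2, so that is the treewidth.

Treewidth 2.
One optimal decomposition is:
Bags: B1 = {1, 3, 8}  B2 = {1, 3, 5}  B3 = {1, 4, 5}  B4 = {4, 5, 7}  B5 = {2, 4, 5}  B6 = {4, 7, 9}  B7 = {1, 3, 6}
Tree: B1–B2, B2–B3, B3–B4, B4–B5, B4–B6, B1–B7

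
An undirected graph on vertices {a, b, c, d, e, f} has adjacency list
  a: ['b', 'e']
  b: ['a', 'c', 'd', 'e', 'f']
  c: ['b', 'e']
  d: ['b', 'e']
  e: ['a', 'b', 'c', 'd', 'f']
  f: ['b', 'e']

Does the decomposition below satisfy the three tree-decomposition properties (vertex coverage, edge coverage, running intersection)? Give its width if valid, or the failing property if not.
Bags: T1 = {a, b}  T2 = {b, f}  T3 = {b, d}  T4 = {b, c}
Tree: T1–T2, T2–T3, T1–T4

No — vertex e appears in no bag.

A tree decomposition must satisfy three properties: every vertex lies in some bag; for every edge, both endpoints lie together in some bag; and for every vertex, the bags containing it form a connected subtree. Here vertex e appears in no bag, so the decomposition is invalid.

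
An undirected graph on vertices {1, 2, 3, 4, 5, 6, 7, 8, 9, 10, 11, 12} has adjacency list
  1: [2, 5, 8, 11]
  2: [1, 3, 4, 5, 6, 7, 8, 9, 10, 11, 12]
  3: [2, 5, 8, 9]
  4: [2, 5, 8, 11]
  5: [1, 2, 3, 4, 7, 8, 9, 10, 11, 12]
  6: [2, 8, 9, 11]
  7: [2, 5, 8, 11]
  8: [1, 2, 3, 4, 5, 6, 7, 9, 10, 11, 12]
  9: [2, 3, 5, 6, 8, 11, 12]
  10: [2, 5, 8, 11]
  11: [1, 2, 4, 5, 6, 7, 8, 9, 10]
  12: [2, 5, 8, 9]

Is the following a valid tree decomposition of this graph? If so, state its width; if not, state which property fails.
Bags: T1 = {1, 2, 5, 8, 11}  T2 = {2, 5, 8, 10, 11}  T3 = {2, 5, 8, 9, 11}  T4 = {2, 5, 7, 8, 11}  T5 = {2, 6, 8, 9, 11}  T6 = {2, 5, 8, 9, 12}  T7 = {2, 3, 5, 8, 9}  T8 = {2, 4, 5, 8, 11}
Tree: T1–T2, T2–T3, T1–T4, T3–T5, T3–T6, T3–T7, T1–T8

Every vertex of G appears in some bag (union = {1, 2, 3, 4, 5, 6, 7, 8, 9, 10, 11, 12}); every edge is covered by a bag; and for each vertex v the set of bags containing v is connected in the bag tree. The decomposition is therefore valid. The largest bag has 5 vertices, so the width is 4.

Yes; width 4.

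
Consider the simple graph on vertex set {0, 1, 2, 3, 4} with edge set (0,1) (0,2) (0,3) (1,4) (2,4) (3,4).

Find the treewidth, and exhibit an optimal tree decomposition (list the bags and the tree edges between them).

Treewidth 2.
One optimal decomposition is:
Bags: B1 = {0, 1, 4}  B2 = {0, 3, 4}  B3 = {0, 2, 4}
Tree: B1–B2, B2–B3

The largest bag has 3 vertices, giving width 2; this decomposition certifies tw(G) ≤ 2. Since 4–1–0–3–4 is a cycle in G, G is not acyclic. Forests are exactly the graphs of treewidth ≤ 1, so tw(G) ≥ 2. The upper and lower bounds meet at 2, so that is the treewidth.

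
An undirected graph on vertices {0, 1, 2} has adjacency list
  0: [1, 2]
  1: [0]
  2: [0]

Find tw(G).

1

A width-1 tree decomposition is:
Bags: B1 = {0, 1}  B2 = {0, 2}
Tree: B1–B2
The largest bag has 2 vertices, giving width 1; this decomposition certifies tw(G) ≤ 1. G has an edge, so its treewidth is at least 1. The upper and lower bounds meet at 1, so that is the treewidth.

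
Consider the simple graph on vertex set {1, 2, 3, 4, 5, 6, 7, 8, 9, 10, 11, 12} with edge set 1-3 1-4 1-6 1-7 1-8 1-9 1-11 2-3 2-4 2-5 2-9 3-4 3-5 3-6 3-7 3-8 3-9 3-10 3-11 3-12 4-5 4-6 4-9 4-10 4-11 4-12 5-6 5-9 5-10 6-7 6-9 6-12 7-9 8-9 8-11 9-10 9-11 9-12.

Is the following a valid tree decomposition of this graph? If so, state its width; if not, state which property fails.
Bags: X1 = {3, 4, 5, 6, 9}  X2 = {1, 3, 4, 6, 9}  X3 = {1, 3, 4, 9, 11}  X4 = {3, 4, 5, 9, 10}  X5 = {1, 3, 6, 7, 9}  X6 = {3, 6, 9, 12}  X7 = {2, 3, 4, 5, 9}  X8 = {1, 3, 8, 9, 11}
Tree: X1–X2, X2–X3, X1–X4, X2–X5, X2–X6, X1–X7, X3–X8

No — edge (4,12) lies in no bag.

A tree decomposition must satisfy three properties: every vertex lies in some bag; for every edge, both endpoints lie together in some bag; and for every vertex, the bags containing it form a connected subtree. Here edge (4,12) lies in no bag, so the decomposition is invalid.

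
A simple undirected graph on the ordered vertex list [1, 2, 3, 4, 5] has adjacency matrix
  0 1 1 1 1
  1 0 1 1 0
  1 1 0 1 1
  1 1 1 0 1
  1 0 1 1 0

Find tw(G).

A width-3 tree decomposition is:
Bags: B1 = {1, 3, 4, 5}  B2 = {1, 2, 3, 4}
Tree: B1–B2
Every bag has size at most 4, so the width is 4 − 1 = 3 and tw(G) ≤ 3. For the lower bound, the 4 vertices {1, 2, 3, 4} are pairwise adjacent, and any tree decomposition puts a clique entirely inside one bag — forcing width ≥ 3. Therefore the treewidth is 3.

3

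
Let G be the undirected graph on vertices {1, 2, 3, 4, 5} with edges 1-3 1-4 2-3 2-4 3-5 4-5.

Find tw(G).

2

A width-2 tree decomposition is:
Bags: B1 = {3, 4, 5}  B2 = {1, 3, 4}  B3 = {2, 3, 4}
Tree: B1–B2, B2–B3
Every bag has size at most 3, so the width is 3 − 1 = 2 and tw(G) ≤ 2. For the lower bound, G contains the cycle 5–3–1–4–5, so G is not a forest; only forests have treewidth ≤ 1, hence tw(G) ≥ 2. Combining the bounds, tw(G) = 2.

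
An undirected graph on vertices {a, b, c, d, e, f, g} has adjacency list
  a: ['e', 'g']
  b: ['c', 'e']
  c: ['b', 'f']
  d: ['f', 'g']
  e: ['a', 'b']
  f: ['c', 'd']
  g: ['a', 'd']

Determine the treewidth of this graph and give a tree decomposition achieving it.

Treewidth 2.
Bags: B1 = {b, c, f}  B2 = {b, e, f}  B3 = {a, e, f}  B4 = {a, f, g}  B5 = {d, f, g}
Tree: B1–B2, B2–B3, B3–B4, B4–B5

The largest bag has 3 vertices, giving width 2; this decomposition certifies tw(G) ≤ 2. Since f–c–b–e–a–g–d–f is a cycle in G, G is not acyclic. Forests are exactly the graphs of treewidth ≤ 1, so tw(G) ≥ 2. The upper and lower bounds meet at 2, so that is the treewidth.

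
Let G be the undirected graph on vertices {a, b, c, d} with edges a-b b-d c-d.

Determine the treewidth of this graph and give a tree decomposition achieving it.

Treewidth 1.
One such decomposition:
Bags: B1 = {b, d}  B2 = {c, d}  B3 = {a, b}
Tree: B1–B2, B1–B3

Every bag has size at most 2, so the width is 2 − 1 = 1 and tw(G) ≤ 1. G has an edge, so its treewidth is at least 1. Combining the bounds, tw(G) = 1.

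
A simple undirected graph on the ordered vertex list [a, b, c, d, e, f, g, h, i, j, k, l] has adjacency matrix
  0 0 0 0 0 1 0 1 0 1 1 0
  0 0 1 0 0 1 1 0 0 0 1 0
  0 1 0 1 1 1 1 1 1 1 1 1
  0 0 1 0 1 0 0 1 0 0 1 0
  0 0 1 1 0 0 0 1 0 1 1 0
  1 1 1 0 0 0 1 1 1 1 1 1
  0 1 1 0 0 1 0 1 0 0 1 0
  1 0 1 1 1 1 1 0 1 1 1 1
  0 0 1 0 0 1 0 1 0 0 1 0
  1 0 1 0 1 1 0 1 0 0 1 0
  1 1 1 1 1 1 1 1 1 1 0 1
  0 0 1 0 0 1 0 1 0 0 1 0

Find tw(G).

4

A width-4 tree decomposition is:
Bags: B1 = {c, f, h, j, k}  B2 = {c, e, h, j, k}  B3 = {c, f, h, i, k}  B4 = {c, d, e, h, k}  B5 = {c, f, g, h, k}  B6 = {b, c, f, g, k}  B7 = {c, f, h, k, l}  B8 = {a, f, h, j, k}
Tree: B1–B2, B1–B3, B2–B4, B3–B5, B5–B6, B5–B7, B1–B8
Every bag has size at most 5, so the width is 5 − 1 = 4 and tw(G) ≤ 4. On the other hand G contains the 5-clique {c, d, e, h, k}. A clique must lie in a single bag of any decomposition, so no decomposition can have width below 4. Therefore the treewidth is 4.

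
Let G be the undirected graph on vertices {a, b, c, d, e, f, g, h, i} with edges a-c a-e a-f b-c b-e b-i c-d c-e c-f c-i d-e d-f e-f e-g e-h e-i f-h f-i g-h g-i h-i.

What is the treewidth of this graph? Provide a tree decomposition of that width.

The largest bag has 4 vertices, giving width 3; this decomposition certifies tw(G) ≤ 3. On the other hand G contains the 4-clique {e, g, h, i}. A clique must lie in a single bag of any decomposition, so no decomposition can have width below 3. The upper and lower bounds meet at 3, so that is the treewidth.

Treewidth 3.
Bags: B1 = {c, e, f, i}  B2 = {b, c, e, i}  B3 = {a, c, e, f}  B4 = {e, f, h, i}  B5 = {c, d, e, f}  B6 = {e, g, h, i}
Tree: B1–B2, B1–B3, B1–B4, B3–B5, B4–B6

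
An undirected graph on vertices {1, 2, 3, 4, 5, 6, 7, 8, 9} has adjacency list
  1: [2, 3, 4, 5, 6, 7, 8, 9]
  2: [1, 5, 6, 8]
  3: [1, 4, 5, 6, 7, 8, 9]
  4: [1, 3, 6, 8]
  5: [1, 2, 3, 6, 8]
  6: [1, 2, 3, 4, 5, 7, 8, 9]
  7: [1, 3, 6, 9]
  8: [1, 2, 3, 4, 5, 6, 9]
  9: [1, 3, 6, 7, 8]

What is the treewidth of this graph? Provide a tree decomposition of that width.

Every bag has size at most 5, so the width is 5 − 1 = 4 and tw(G) ≤ 4. On the other hand G contains the 5-clique {1, 2, 5, 6, 8}. A clique must lie in a single bag of any decomposition, so no decomposition can have width below 4. Therefore the treewidth is 4.

Treewidth 4.
Bags: B1 = {1, 3, 6, 8, 9}  B2 = {1, 3, 4, 6, 8}  B3 = {1, 3, 6, 7, 9}  B4 = {1, 3, 5, 6, 8}  B5 = {1, 2, 5, 6, 8}
Tree: B1–B2, B1–B3, B2–B4, B4–B5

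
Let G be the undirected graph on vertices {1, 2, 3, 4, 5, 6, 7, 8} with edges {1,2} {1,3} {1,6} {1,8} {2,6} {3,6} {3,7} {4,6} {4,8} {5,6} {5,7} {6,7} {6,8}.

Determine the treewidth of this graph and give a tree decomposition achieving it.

Each bag holds 3 vertices, so the decomposition has width 2, which upper-bounds the treewidth. On the other hand G contains the 3-clique {1, 6, 8}. A clique must lie in a single bag of any decomposition, so no decomposition can have width below 2. Combining the bounds, tw(G) = 2.

Treewidth 2.
Bags: B1 = {1, 3, 6}  B2 = {3, 6, 7}  B3 = {1, 6, 8}  B4 = {5, 6, 7}  B5 = {4, 6, 8}  B6 = {1, 2, 6}
Tree: B1–B2, B1–B3, B2–B4, B3–B5, B3–B6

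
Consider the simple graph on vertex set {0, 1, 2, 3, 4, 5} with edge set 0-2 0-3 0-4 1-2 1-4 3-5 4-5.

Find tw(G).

2

A width-2 tree decomposition is:
Bags: B1 = {0, 3, 5}  B2 = {0, 4, 5}  B3 = {0, 2, 4}  B4 = {1, 2, 4}
Tree: B1–B2, B2–B3, B3–B4
Every bag has size at most 3, so the width is 3 − 1 = 2 and tw(G) ≤ 2. For the lower bound, G contains the cycle 3–5–4–0–3, so G is not a forest; only forests have treewidth ≤ 1, hence tw(G) ≥ 2. The upper and lower bounds meet at 2, so that is the treewidth.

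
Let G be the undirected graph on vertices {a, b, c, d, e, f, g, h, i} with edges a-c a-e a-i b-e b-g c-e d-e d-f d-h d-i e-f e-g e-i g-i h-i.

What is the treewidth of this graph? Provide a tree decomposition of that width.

Treewidth 2.
One such decomposition:
Bags: B1 = {d, e, i}  B2 = {a, e, i}  B3 = {d, e, f}  B4 = {e, g, i}  B5 = {a, c, e}  B6 = {b, e, g}  B7 = {d, h, i}
Tree: B1–B2, B1–B3, B1–B4, B2–B5, B4–B6, B1–B7

The largest bag has 3 vertices, giving width 2; this decomposition certifies tw(G) ≤ 2. On the other hand G contains the 3-clique {a, c, e}. A clique must lie in a single bag of any decomposition, so no decomposition can have width below 2. Hence tw(G) = 2 exactly.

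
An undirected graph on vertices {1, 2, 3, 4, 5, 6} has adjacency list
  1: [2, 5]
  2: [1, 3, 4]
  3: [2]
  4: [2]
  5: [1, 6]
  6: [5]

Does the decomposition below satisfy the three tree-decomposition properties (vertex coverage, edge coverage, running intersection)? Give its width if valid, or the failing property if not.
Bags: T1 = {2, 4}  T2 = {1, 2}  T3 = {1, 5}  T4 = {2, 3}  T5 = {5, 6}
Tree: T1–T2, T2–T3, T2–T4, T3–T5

Every vertex of G appears in some bag (union = {1, 2, 3, 4, 5, 6}); every edge is covered by a bag; and for each vertex v the set of bags containing v is connected in the bag tree. The decomposition is therefore valid. The largest bag has 2 vertices, so the width is 1.

Yes; width 1.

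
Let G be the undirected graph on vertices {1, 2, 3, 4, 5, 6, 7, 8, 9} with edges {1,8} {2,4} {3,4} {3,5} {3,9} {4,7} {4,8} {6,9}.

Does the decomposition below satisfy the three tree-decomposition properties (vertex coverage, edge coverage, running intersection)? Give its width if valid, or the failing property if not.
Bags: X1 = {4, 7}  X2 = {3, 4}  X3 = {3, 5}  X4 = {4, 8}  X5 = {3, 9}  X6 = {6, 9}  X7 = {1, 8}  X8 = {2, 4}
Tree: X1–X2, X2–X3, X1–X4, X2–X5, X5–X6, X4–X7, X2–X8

Vertex coverage: the bags together contain {1, 2, 3, 4, 5, 6, 7, 8, 9}, the full vertex set. Edge coverage: each edge of G has both endpoints in at least one bag. Running intersection: for every vertex, the bags containing it form a connected subtree. All three properties hold, so this is a valid tree decomposition of width max|bag| − 1 = 1, and hence tw(G) ≤ 1.

Yes; width 1.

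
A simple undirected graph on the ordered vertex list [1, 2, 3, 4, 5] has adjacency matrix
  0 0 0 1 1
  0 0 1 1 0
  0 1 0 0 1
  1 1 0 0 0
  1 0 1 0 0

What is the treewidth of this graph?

A width-2 tree decomposition is:
Bags: B1 = {2, 3, 5}  B2 = {2, 4, 5}  B3 = {1, 4, 5}
Tree: B1–B2, B2–B3
Every bag has size at most 3, so the width is 3 − 1 = 2 and tw(G) ≤ 2. The edges 5–3–2–4–1–5 form a cycle, so G is not a tree and its treewidth is at least 2. Therefore the treewidth is 2.

2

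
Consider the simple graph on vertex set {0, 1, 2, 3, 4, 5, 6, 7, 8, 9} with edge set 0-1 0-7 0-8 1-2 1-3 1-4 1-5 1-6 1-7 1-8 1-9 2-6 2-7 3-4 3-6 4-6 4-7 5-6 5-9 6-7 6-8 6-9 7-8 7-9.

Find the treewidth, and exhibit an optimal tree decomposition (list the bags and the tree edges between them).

Every bag has size at most 4, so the width is 4 − 1 = 3 and tw(G) ≤ 3. Conversely, {0, 1, 7, 8} is a clique of size 4, and the vertices of any clique must share a bag in every tree decomposition; so some bag has ≥ 4 vertices and tw(G) ≥ 3. The upper and lower bounds meet at 3, so that is the treewidth.

Treewidth 3.
One optimal decomposition is:
Bags: B1 = {1, 3, 4, 6}  B2 = {1, 4, 6, 7}  B3 = {1, 6, 7, 8}  B4 = {1, 6, 7, 9}  B5 = {1, 2, 6, 7}  B6 = {1, 5, 6, 9}  B7 = {0, 1, 7, 8}
Tree: B1–B2, B2–B3, B3–B4, B2–B5, B4–B6, B3–B7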